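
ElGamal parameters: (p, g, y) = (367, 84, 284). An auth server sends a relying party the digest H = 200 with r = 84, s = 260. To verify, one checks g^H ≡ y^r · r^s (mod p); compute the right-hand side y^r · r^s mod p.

284^84 mod 367 = 1
84^260 mod 367 = 83
y^r · r^s ≡ 1·83 = 83 ≡ 83 (mod 367)

83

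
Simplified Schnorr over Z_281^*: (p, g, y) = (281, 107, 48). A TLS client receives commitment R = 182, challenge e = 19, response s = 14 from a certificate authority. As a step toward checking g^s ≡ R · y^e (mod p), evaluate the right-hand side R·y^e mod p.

48^2 = 2304 ≡ 56
48^4 ≡ 56^2 = 3136 ≡ 45
48^8 ≡ 45^2 = 2025 ≡ 58
48^16 ≡ 58^2 = 3364 ≡ 273
19 = 16 + 2 + 1, so 48^19 ≡ 273·56·48 ≡ 133 (mod 281)
R · y^e ≡ 182·133 = 24206 ≡ 40 (mod 281)

40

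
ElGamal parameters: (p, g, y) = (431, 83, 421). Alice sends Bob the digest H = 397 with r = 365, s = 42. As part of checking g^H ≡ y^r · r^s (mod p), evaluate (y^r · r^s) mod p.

421^2 = 177241 ≡ 100
421^4 ≡ 100^2 = 10000 ≡ 87
421^8 ≡ 87^2 = 7569 ≡ 242
421^16 ≡ 242^2 = 58564 ≡ 379
421^32 ≡ 379^2 = 143641 ≡ 118
421^64 ≡ 118^2 = 13924 ≡ 132
421^128 ≡ 132^2 = 17424 ≡ 184
421^256 ≡ 184^2 = 33856 ≡ 238
365 = 256 + 64 + 32 + 8 + 4 + 1, so 421^365 ≡ 238·132·118·242·87·421 ≡ 415 (mod 431)
365^2 = 133225 ≡ 46
365^4 ≡ 46^2 = 2116 ≡ 392
365^8 ≡ 392^2 = 153664 ≡ 228
365^16 ≡ 228^2 = 51984 ≡ 264
365^32 ≡ 264^2 = 69696 ≡ 305
42 = 32 + 8 + 2, so 365^42 ≡ 305·228·46 ≡ 389 (mod 431)
y^r · r^s ≡ 415·389 = 161435 ≡ 241 (mod 431)

241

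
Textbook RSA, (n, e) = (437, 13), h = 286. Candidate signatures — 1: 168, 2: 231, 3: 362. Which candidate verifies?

3

Candidate 1: Squares mod 437: 168^1≡168, 168^2≡256, 168^4≡423, 168^8≡196; 13 = 8 + 4 + 1, so 168^13 ≡ 196·423·168 ≡ 43 (mod 437)
Candidate 2: Squares mod 437: 231^1≡231, 231^2≡47, 231^4≡24, 231^8≡139; 13 = 8 + 4 + 1, so 231^13 ≡ 139·24·231 ≡ 185 (mod 437)
Candidate 3: Squares mod 437: 362^1≡362, 362^2≡381, 362^4≡77, 362^8≡248; 13 = 8 + 4 + 1, so 362^13 ≡ 248·77·362 ≡ 286 (mod 437)
  → matches h = 286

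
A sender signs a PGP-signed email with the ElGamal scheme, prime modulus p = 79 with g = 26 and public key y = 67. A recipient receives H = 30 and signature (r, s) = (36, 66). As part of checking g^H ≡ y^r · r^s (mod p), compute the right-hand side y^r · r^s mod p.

67^2 = 4489 ≡ 65
67^4 ≡ 65^2 = 4225 ≡ 38
67^8 ≡ 38^2 = 1444 ≡ 22
67^16 ≡ 22^2 = 484 ≡ 10
67^32 ≡ 10^2 = 100 ≡ 21
36 = 32 + 4, so 67^36 ≡ 21·38 ≡ 8 (mod 79)
36^2 = 1296 ≡ 32
36^4 ≡ 32^2 = 1024 ≡ 76
36^8 ≡ 76^2 = 5776 ≡ 9
36^16 ≡ 9^2 = 81 ≡ 2
36^32 ≡ 2^2 = 4
36^64 ≡ 4^2 = 16
66 = 64 + 2, so 36^66 ≡ 16·32 ≡ 38 (mod 79)
y^r · r^s ≡ 8·38 = 304 ≡ 67 (mod 79)

67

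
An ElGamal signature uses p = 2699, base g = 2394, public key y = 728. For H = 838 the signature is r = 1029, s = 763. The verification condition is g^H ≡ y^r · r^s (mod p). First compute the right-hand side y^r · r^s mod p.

114

728^1029 mod 2699 = 1098
1029^763 mod 2699 = 1121
y^r · r^s ≡ 1098·1121 = 1230858 ≡ 114 (mod 2699)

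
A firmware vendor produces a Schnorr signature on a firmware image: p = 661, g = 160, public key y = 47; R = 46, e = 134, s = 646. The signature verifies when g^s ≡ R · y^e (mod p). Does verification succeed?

passes

g^s mod p:
160^2 = 25600 ≡ 482
160^4 ≡ 482^2 = 232324 ≡ 313
160^8 ≡ 313^2 = 97969 ≡ 141
160^16 ≡ 141^2 = 19881 ≡ 51
160^32 ≡ 51^2 = 2601 ≡ 618
160^64 ≡ 618^2 = 381924 ≡ 527
160^128 ≡ 527^2 = 277729 ≡ 109
160^256 ≡ 109^2 = 11881 ≡ 644
160^512 ≡ 644^2 = 414736 ≡ 289
646 = 512 + 128 + 4 + 2, so 160^646 ≡ 289·109·313·482 ≡ 489 (mod 661)
R · y^e mod p:
47^2 = 2209 ≡ 226
47^4 ≡ 226^2 = 51076 ≡ 179
47^8 ≡ 179^2 = 32041 ≡ 313
47^16 ≡ 313^2 = 97969 ≡ 141
47^32 ≡ 141^2 = 19881 ≡ 51
47^64 ≡ 51^2 = 2601 ≡ 618
47^128 ≡ 618^2 = 381924 ≡ 527
134 = 128 + 4 + 2, so 47^134 ≡ 527·179·226 ≡ 25 (mod 661)
46·25 = 1150 ≡ 489 (mod 661)
489 ≡ 489 (mod 661); signature holds.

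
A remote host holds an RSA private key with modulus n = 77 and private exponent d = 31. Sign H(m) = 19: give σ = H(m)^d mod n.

(H(m))^2 ≡ 19^2 = 361 ≡ 53
(H(m))^4 ≡ 53^2 = 2809 ≡ 37
(H(m))^8 ≡ 37^2 = 1369 ≡ 60
(H(m))^16 ≡ 60^2 = 3600 ≡ 58
31 = 16 + 8 + 4 + 2 + 1, so (H(m))^31 ≡ 58·60·37·53·19 ≡ 19 (mod 77)

19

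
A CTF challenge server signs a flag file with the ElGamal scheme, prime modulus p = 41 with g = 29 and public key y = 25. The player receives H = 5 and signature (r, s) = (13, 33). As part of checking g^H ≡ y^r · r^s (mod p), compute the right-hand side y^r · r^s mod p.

25^13 mod 41 = 4
13^33 mod 41 = 30
y^r · r^s ≡ 4·30 = 120 ≡ 38 (mod 41)

38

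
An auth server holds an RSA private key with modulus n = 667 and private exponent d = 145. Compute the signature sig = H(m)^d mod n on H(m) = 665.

548

(H(m))^145 mod 667 = 548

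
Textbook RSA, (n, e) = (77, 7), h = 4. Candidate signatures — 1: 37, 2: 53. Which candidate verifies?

Candidate 1: Squares mod 77: 37^1≡37, 37^2≡60, 37^4≡58; 7 = 4 + 2 + 1, so 37^7 ≡ 58·60·37 ≡ 16 (mod 77)
Candidate 2: Squares mod 77: 53^1≡53, 53^2≡37, 53^4≡60; 7 = 4 + 2 + 1, so 53^7 ≡ 60·37·53 ≡ 4 (mod 77)
  → matches h = 4

2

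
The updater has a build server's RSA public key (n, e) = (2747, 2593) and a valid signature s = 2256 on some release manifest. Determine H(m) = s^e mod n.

2707

s^2 ≡ 2256^2 = 5089536 ≡ 2092
s^4 ≡ 2092^2 = 4376464 ≡ 493
s^8 ≡ 493^2 = 243049 ≡ 1313
s^16 ≡ 1313^2 = 1723969 ≡ 1600
s^32 ≡ 1600^2 = 2560000 ≡ 2543
s^64 ≡ 2543^2 = 6466849 ≡ 411
s^128 ≡ 411^2 = 168921 ≡ 1354
s^256 ≡ 1354^2 = 1833316 ≡ 1067
s^512 ≡ 1067^2 = 1138489 ≡ 1231
s^1024 ≡ 1231^2 = 1515361 ≡ 1764
s^2048 ≡ 1764^2 = 3111696 ≡ 2092
2593 = 2048 + 512 + 32 + 1, so s^2593 ≡ 2092·1231·2543·2256 ≡ 2707 (mod 2747)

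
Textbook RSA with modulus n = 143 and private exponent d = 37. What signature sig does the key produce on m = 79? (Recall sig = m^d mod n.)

m^2 ≡ 79^2 = 6241 ≡ 92
m^4 ≡ 92^2 = 8464 ≡ 27
m^8 ≡ 27^2 = 729 ≡ 14
m^16 ≡ 14^2 = 196 ≡ 53
m^32 ≡ 53^2 = 2809 ≡ 92
37 = 32 + 4 + 1, so m^37 ≡ 92·27·79 ≡ 40 (mod 143)

40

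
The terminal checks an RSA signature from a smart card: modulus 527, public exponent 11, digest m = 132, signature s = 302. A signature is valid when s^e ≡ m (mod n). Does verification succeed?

fails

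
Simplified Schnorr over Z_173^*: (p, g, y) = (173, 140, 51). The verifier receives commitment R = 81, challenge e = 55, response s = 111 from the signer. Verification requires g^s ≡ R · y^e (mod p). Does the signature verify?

does not verify

g^s mod p:
Squares mod 173: 140^1≡140, 140^2≡51, 140^4≡6, 140^8≡36, 140^16≡85, 140^32≡132, 140^64≡124
111 = 64 + 32 + 8 + 4 + 2 + 1, so 140^111 ≡ 124·132·36·6·51·140 ≡ 52 (mod 173)
R · y^e mod p:
Squares mod 173: 51^1≡51, 51^2≡6, 51^4≡36, 51^8≡85, 51^16≡132, 51^32≡124
55 = 32 + 16 + 4 + 2 + 1, so 51^55 ≡ 124·132·36·6·51 ≡ 119 (mod 173)
81·119 = 9639 ≡ 124 (mod 173)
52 ≠ 124; the check fails.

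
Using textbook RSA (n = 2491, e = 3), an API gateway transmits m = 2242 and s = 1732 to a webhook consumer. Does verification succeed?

Squares mod 2491: s^1≡1732, s^2≡660
3 = 2 + 1, so s^3 ≡ 660·1732 ≡ 2242 (mod 2491)
Since 2242 equals the digest 2242, verification succeeds.

passes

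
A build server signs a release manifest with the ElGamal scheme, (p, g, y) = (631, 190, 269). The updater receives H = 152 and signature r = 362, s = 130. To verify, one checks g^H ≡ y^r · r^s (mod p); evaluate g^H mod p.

427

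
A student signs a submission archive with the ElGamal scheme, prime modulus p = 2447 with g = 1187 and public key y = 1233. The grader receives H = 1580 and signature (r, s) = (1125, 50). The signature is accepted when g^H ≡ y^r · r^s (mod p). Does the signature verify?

verifies

Left side g^H mod p:
1187^2 = 1408969 ≡ 1944
1187^4 ≡ 1944^2 = 3779136 ≡ 968
1187^8 ≡ 968^2 = 937024 ≡ 2270
1187^16 ≡ 2270^2 = 5152900 ≡ 1965
1187^32 ≡ 1965^2 = 3861225 ≡ 2306
1187^64 ≡ 2306^2 = 5317636 ≡ 305
1187^128 ≡ 305^2 = 93025 ≡ 39
1187^256 ≡ 39^2 = 1521
1187^512 ≡ 1521^2 = 2313441 ≡ 1026
1187^1024 ≡ 1026^2 = 1052676 ≡ 466
1580 = 1024 + 512 + 32 + 8 + 4, so 1187^1580 ≡ 466·1026·2306·2270·968 ≡ 1746 (mod 2447)
Right side y^r · r^s mod p:
1233^2 = 1520289 ≡ 702
1233^4 ≡ 702^2 = 492804 ≡ 957
1233^8 ≡ 957^2 = 915849 ≡ 671
1233^16 ≡ 671^2 = 450241 ≡ 2440
1233^32 ≡ 2440^2 = 5953600 ≡ 49
1233^64 ≡ 49^2 = 2401
1233^128 ≡ 2401^2 = 5764801 ≡ 2116
1233^256 ≡ 2116^2 = 4477456 ≡ 1893
1233^512 ≡ 1893^2 = 3583449 ≡ 1041
1233^1024 ≡ 1041^2 = 1083681 ≡ 2107
1125 = 1024 + 64 + 32 + 4 + 1, so 1233^1125 ≡ 2107·2401·49·957·1233 ≡ 1711 (mod 2447)
1125^2 = 1265625 ≡ 526
1125^4 ≡ 526^2 = 276676 ≡ 165
1125^8 ≡ 165^2 = 27225 ≡ 308
1125^16 ≡ 308^2 = 94864 ≡ 1878
1125^32 ≡ 1878^2 = 3526884 ≡ 757
50 = 32 + 16 + 2, so 1125^50 ≡ 757·1878·526 ≡ 2172 (mod 2447)
1711·2172 = 3716292 ≡ 1746 (mod 2447)
1746 ≡ 1746 (mod 2447), so the signature is genuine.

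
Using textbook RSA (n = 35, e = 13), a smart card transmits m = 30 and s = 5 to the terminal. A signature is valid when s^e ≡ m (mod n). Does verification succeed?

s^2 ≡ 5^2 = 25
s^4 ≡ 25^2 = 625 ≡ 30
s^8 ≡ 30^2 = 900 ≡ 25
13 = 8 + 4 + 1, so s^13 ≡ 25·30·5 ≡ 5 (mod 35)
5 ≠ 30, so verification fails.

fails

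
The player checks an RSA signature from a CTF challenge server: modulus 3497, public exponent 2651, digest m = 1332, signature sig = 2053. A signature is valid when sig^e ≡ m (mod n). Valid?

Squares mod 3497: sig^1≡2053, sig^2≡924, sig^4≡508, sig^8≡2783, sig^16≡2731, sig^32≡2757, sig^64≡2068, sig^128≡3290, sig^256≡885, sig^512≡3394, sig^1024≡118, sig^2048≡3433
2651 = 2048 + 512 + 64 + 16 + 8 + 2 + 1, so sig^2651 ≡ 3433·3394·2068·2731·2783·924·2053 ≡ 64 (mod 3497)
The recovered value 64 does not match the digest 1332.

no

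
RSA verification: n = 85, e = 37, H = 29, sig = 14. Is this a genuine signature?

sig^2 ≡ 14^2 = 196 ≡ 26
sig^4 ≡ 26^2 = 676 ≡ 81
sig^8 ≡ 81^2 = 6561 ≡ 16
sig^16 ≡ 16^2 = 256 ≡ 1
sig^32 ≡ 1^2 = 1
37 = 32 + 4 + 1, so sig^37 ≡ 1·81·14 ≡ 29 (mod 85)
Since 29 equals the digest 29, verification succeeds.

genuine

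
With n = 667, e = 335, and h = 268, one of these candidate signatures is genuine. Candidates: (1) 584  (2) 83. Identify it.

Candidate 1: 584^2 = 341056 ≡ 219; 584^4 ≡ 219^2 = 47961 ≡ 604; 584^8 ≡ 604^2 = 364816 ≡ 634; 584^16 ≡ 634^2 = 401956 ≡ 422; 584^32 ≡ 422^2 = 178084 ≡ 662; 584^64 ≡ 662^2 = 438244 ≡ 25; 584^128 ≡ 25^2 = 625; 584^256 ≡ 625^2 = 390625 ≡ 430; 335 = 256 + 64 + 8 + 4 + 2 + 1, so 584^335 ≡ 430·25·634·604·219·584 ≡ 399 (mod 667)
Candidate 2: 83^2 = 6889 ≡ 219; 83^4 ≡ 219^2 = 47961 ≡ 604; 83^8 ≡ 604^2 = 364816 ≡ 634; 83^16 ≡ 634^2 = 401956 ≡ 422; 83^32 ≡ 422^2 = 178084 ≡ 662; 83^64 ≡ 662^2 = 438244 ≡ 25; 83^128 ≡ 25^2 = 625; 83^256 ≡ 625^2 = 390625 ≡ 430; 335 = 256 + 64 + 8 + 4 + 2 + 1, so 83^335 ≡ 430·25·634·604·219·83 ≡ 268 (mod 667)
  → matches h = 268

2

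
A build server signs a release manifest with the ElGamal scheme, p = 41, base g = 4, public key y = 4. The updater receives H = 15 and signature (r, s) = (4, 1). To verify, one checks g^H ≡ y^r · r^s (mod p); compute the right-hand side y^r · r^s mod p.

40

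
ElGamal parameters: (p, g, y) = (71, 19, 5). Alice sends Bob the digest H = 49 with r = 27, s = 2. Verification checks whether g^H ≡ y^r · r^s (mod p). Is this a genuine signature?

Left side g^H mod p:
Squares mod 71: 19^1≡19, 19^2≡6, 19^4≡36, 19^8≡18, 19^16≡40, 19^32≡38
49 = 32 + 16 + 1, so 19^49 ≡ 38·40·19 ≡ 54 (mod 71)
Right side y^r · r^s mod p:
Squares mod 71: 5^1≡5, 5^2≡25, 5^4≡57, 5^8≡54, 5^16≡5
27 = 16 + 8 + 2 + 1, so 5^27 ≡ 5·54·25·5 ≡ 25 (mod 71)
Squares mod 71: 27^1≡27, 27^2≡19
27^2 ≡ 19 (mod 71)
25·19 = 475 ≡ 49 (mod 71)
54 ≠ 49, so verification fails.

forged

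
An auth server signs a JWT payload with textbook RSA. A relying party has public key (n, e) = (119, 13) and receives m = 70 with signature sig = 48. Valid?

no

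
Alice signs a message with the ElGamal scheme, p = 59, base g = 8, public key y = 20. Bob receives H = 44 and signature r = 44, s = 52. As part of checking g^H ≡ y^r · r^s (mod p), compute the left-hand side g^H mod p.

46

8^2 = 64 ≡ 5
8^4 ≡ 5^2 = 25
8^8 ≡ 25^2 = 625 ≡ 35
8^16 ≡ 35^2 = 1225 ≡ 45
8^32 ≡ 45^2 = 2025 ≡ 19
44 = 32 + 8 + 4, so 8^44 ≡ 19·35·25 ≡ 46 (mod 59)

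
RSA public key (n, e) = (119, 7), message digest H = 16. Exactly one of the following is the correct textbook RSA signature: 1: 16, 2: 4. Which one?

Candidate 1: Squares mod 119: 16^1≡16, 16^2≡18, 16^4≡86; 7 = 4 + 2 + 1, so 16^7 ≡ 86·18·16 ≡ 16 (mod 119)
  → matches H = 16
Candidate 2: Squares mod 119: 4^1≡4, 4^2≡16, 4^4≡18; 7 = 4 + 2 + 1, so 4^7 ≡ 18·16·4 ≡ 81 (mod 119)

1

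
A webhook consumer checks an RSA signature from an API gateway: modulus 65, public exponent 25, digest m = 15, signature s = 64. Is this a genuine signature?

s^2 ≡ 64^2 = 4096 ≡ 1
s^4 ≡ 1^2 = 1
s^8 ≡ 1^2 = 1
s^16 ≡ 1^2 = 1
25 = 16 + 8 + 1, so s^25 ≡ 1·1·64 ≡ 64 (mod 65)
The recovered value 64 does not match the digest 15.

forged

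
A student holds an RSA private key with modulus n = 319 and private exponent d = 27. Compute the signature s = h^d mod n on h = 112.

h^2 ≡ 112^2 = 12544 ≡ 103
h^4 ≡ 103^2 = 10609 ≡ 82
h^8 ≡ 82^2 = 6724 ≡ 25
h^16 ≡ 25^2 = 625 ≡ 306
27 = 16 + 8 + 2 + 1, so h^27 ≡ 306·25·103·112 ≡ 7 (mod 319)

7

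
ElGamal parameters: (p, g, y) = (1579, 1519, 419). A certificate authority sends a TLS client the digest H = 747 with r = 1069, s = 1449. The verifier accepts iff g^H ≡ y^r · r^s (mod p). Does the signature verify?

Left side g^H mod p:
1519^747 mod 1579 = 404
Right side y^r · r^s mod p:
419^1069 mod 1579 = 388
1069^1449 mod 1579 = 1512
388·1512 = 586656 ≡ 847 (mod 1579)
404 ≠ 847, so verification fails.

does not verify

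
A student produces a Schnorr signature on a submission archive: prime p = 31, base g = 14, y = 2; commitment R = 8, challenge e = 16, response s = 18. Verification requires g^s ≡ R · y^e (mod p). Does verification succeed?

g^s mod p:
14^2 = 196 ≡ 10
14^4 ≡ 10^2 = 100 ≡ 7
14^8 ≡ 7^2 = 49 ≡ 18
14^16 ≡ 18^2 = 324 ≡ 14
18 = 16 + 2, so 14^18 ≡ 14·10 ≡ 16 (mod 31)
R · y^e mod p:
2^2 = 4
2^4 ≡ 4^2 = 16
2^8 ≡ 16^2 = 256 ≡ 8
2^16 ≡ 8^2 = 64 ≡ 2
8·2 = 16 ≡ 16 (mod 31)
16 ≡ 16 (mod 31); signature holds.

passes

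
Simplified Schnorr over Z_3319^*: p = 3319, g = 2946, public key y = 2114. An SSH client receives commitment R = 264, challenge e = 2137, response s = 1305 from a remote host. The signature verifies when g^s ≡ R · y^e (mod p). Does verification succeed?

passes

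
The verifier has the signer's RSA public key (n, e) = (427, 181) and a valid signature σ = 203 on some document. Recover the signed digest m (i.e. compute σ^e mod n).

σ^2 ≡ 203^2 = 41209 ≡ 217
σ^4 ≡ 217^2 = 47089 ≡ 119
σ^8 ≡ 119^2 = 14161 ≡ 70
σ^16 ≡ 70^2 = 4900 ≡ 203
σ^32 ≡ 203^2 = 41209 ≡ 217
σ^64 ≡ 217^2 = 47089 ≡ 119
σ^128 ≡ 119^2 = 14161 ≡ 70
181 = 128 + 32 + 16 + 4 + 1, so σ^181 ≡ 70·217·203·119·203 ≡ 203 (mod 427)

203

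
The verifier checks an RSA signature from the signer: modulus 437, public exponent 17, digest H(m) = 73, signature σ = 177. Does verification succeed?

passes

Squares mod 437: σ^1≡177, σ^2≡302, σ^4≡308, σ^8≡35, σ^16≡351
17 = 16 + 1, so σ^17 ≡ 351·177 ≡ 73 (mod 437)
73 = H(m), so the signature checks out.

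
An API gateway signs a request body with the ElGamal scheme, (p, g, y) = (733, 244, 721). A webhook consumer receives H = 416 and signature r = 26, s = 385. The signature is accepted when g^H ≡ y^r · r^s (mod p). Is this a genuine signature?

Left side g^H mod p:
Squares mod 733: 244^1≡244, 244^2≡163, 244^4≡181, 244^8≡509, 244^16≡332, 244^32≡274, 244^64≡310, 244^128≡77, 244^256≡65
416 = 256 + 128 + 32, so 244^416 ≡ 65·77·274 ≡ 660 (mod 733)
Right side y^r · r^s mod p:
Squares mod 733: 721^1≡721, 721^2≡144, 721^4≡212, 721^8≡231, 721^16≡585
26 = 16 + 8 + 2, so 721^26 ≡ 585·231·144 ≡ 489 (mod 733)
Squares mod 733: 26^1≡26, 26^2≡676, 26^4≡317, 26^8≡68, 26^16≡226, 26^32≡499, 26^64≡514, 26^128≡316, 26^256≡168
385 = 256 + 128 + 1, so 26^385 ≡ 168·316·26 ≡ 49 (mod 733)
489·49 = 23961 ≡ 505 (mod 733)
660 ≠ 505, so verification fails.

forged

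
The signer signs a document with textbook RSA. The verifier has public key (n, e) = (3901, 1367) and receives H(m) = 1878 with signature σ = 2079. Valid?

no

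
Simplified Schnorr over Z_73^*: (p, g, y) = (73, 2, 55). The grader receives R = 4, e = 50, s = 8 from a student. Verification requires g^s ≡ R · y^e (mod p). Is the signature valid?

invalid

g^s mod p:
2^8 mod 73 = 37
R · y^e mod p:
55^50 mod 73 = 37
4·37 = 148 ≡ 2 (mod 73)
37 ≠ 2; the check fails.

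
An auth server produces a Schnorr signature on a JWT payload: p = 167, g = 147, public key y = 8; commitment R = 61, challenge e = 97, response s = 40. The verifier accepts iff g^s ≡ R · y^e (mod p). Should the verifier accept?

accept

g^s mod p:
Squares mod 167: 147^1≡147, 147^2≡66, 147^4≡14, 147^8≡29, 147^16≡6, 147^32≡36
40 = 32 + 8, so 147^40 ≡ 36·29 ≡ 42 (mod 167)
R · y^e mod p:
Squares mod 167: 8^1≡8, 8^2≡64, 8^4≡88, 8^8≡62, 8^16≡3, 8^32≡9, 8^64≡81
97 = 64 + 32 + 1, so 8^97 ≡ 81·9·8 ≡ 154 (mod 167)
61·154 = 9394 ≡ 42 (mod 167)
42 ≡ 42 (mod 167); signature holds.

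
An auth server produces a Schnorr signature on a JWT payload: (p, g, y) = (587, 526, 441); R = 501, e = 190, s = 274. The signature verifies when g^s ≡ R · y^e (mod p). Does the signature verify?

verifies

g^s mod p:
Squares mod 587: 526^1≡526, 526^2≡199, 526^4≡272, 526^8≡22, 526^16≡484, 526^32≡43, 526^64≡88, 526^128≡113, 526^256≡442
274 = 256 + 16 + 2, so 526^274 ≡ 442·484·199 ≡ 84 (mod 587)
R · y^e mod p:
Squares mod 587: 441^1≡441, 441^2≡184, 441^4≡397, 441^8≡293, 441^16≡147, 441^32≡477, 441^64≡360, 441^128≡460
190 = 128 + 32 + 16 + 8 + 4 + 2, so 441^190 ≡ 460·477·147·293·397·184 ≡ 313 (mod 587)
501·313 = 156813 ≡ 84 (mod 587)
84 ≡ 84 (mod 587); signature holds.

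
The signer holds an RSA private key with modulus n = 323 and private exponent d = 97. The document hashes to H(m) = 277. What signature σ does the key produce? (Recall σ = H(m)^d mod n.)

277

(H(m))^2 ≡ 277^2 = 76729 ≡ 178
(H(m))^4 ≡ 178^2 = 31684 ≡ 30
(H(m))^8 ≡ 30^2 = 900 ≡ 254
(H(m))^16 ≡ 254^2 = 64516 ≡ 239
(H(m))^32 ≡ 239^2 = 57121 ≡ 273
(H(m))^64 ≡ 273^2 = 74529 ≡ 239
97 = 64 + 32 + 1, so (H(m))^97 ≡ 239·273·277 ≡ 277 (mod 323)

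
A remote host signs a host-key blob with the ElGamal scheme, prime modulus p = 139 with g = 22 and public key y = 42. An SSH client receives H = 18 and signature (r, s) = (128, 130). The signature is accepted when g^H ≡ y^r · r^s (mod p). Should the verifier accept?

reject

Left side g^H mod p:
22^2 = 484 ≡ 67
22^4 ≡ 67^2 = 4489 ≡ 41
22^8 ≡ 41^2 = 1681 ≡ 13
22^16 ≡ 13^2 = 169 ≡ 30
18 = 16 + 2, so 22^18 ≡ 30·67 ≡ 64 (mod 139)
Right side y^r · r^s mod p:
42^2 = 1764 ≡ 96
42^4 ≡ 96^2 = 9216 ≡ 42
42^8 ≡ 42^2 = 1764 ≡ 96
42^16 ≡ 96^2 = 9216 ≡ 42
42^32 ≡ 42^2 = 1764 ≡ 96
42^64 ≡ 96^2 = 9216 ≡ 42
42^128 ≡ 42^2 = 1764 ≡ 96
128^2 = 16384 ≡ 121
128^4 ≡ 121^2 = 14641 ≡ 46
128^8 ≡ 46^2 = 2116 ≡ 31
128^16 ≡ 31^2 = 961 ≡ 127
128^32 ≡ 127^2 = 16129 ≡ 5
128^64 ≡ 5^2 = 25
128^128 ≡ 25^2 = 625 ≡ 69
130 = 128 + 2, so 128^130 ≡ 69·121 ≡ 9 (mod 139)
96·9 = 864 ≡ 30 (mod 139)
64 ≠ 30, so verification fails.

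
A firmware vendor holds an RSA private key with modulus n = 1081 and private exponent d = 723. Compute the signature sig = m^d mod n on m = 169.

Squares mod 1081: m^1≡169, m^2≡455, m^4≡554, m^8≡993, m^16≡177, m^32≡1061, m^64≡400, m^128≡12, m^256≡144, m^512≡197
723 = 512 + 128 + 64 + 16 + 2 + 1, so m^723 ≡ 197·12·400·177·455·169 ≡ 4 (mod 1081)

4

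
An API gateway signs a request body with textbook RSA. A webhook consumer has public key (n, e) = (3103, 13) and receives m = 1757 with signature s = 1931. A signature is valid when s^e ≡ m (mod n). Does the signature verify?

verifies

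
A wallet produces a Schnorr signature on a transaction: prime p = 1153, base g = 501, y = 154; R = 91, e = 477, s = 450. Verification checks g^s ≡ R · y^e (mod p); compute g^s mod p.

291

Squares mod 1153: 501^1≡501, 501^2≡800, 501^4≡85, 501^8≡307, 501^16≡856, 501^32≡581, 501^64≡885, 501^128≡338, 501^256≡97
450 = 256 + 128 + 64 + 2, so 501^450 ≡ 97·338·885·800 ≡ 291 (mod 1153)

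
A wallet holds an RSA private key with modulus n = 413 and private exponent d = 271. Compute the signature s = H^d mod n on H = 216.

6

H^2 ≡ 216^2 = 46656 ≡ 400
H^4 ≡ 400^2 = 160000 ≡ 169
H^8 ≡ 169^2 = 28561 ≡ 64
H^16 ≡ 64^2 = 4096 ≡ 379
H^32 ≡ 379^2 = 143641 ≡ 330
H^64 ≡ 330^2 = 108900 ≡ 281
H^128 ≡ 281^2 = 78961 ≡ 78
H^256 ≡ 78^2 = 6084 ≡ 302
271 = 256 + 8 + 4 + 2 + 1, so H^271 ≡ 302·64·169·400·216 ≡ 6 (mod 413)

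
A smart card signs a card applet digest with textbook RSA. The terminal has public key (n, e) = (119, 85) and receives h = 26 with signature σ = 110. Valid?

Squares mod 119: σ^1≡110, σ^2≡81, σ^4≡16, σ^8≡18, σ^16≡86, σ^32≡18, σ^64≡86
85 = 64 + 16 + 4 + 1, so σ^85 ≡ 86·86·16·110 ≡ 26 (mod 119)
26 = h, so the signature checks out.

yes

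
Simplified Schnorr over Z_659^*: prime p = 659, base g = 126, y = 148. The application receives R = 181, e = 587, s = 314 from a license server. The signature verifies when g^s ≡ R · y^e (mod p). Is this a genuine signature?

forged

g^s mod p:
126^314 mod 659 = 543
R · y^e mod p:
148^587 mod 659 = 111
181·111 = 20091 ≡ 321 (mod 659)
543 ≠ 321; the check fails.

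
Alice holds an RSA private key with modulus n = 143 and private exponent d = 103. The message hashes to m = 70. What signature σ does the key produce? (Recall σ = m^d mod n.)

Squares mod 143: m^1≡70, m^2≡38, m^4≡14, m^8≡53, m^16≡92, m^32≡27, m^64≡14
103 = 64 + 32 + 4 + 2 + 1, so m^103 ≡ 14·27·14·38·70 ≡ 86 (mod 143)

86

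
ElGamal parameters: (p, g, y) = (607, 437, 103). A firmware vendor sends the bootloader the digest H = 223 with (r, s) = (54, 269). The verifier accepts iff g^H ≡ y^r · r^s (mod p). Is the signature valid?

Left side g^H mod p:
Squares mod 607: 437^1≡437, 437^2≡371, 437^4≡459, 437^8≡52, 437^16≡276, 437^32≡301, 437^64≡158, 437^128≡77
223 = 128 + 64 + 16 + 8 + 4 + 2 + 1, so 437^223 ≡ 77·158·276·52·459·371·437 ≡ 411 (mod 607)
Right side y^r · r^s mod p:
Squares mod 607: 103^1≡103, 103^2≡290, 103^4≡334, 103^8≡475, 103^16≡428, 103^32≡477
54 = 32 + 16 + 4 + 2, so 103^54 ≡ 477·428·334·290 ≡ 376 (mod 607)
Squares mod 607: 54^1≡54, 54^2≡488, 54^4≡200, 54^8≡545, 54^16≡202, 54^32≡135, 54^64≡15, 54^128≡225, 54^256≡244
269 = 256 + 8 + 4 + 1, so 54^269 ≡ 244·545·200·54 ≡ 148 (mod 607)
376·148 = 55648 ≡ 411 (mod 607)
411 ≡ 411 (mod 607), so the signature is genuine.

valid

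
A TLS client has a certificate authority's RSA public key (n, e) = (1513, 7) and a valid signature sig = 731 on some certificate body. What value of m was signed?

Squares mod 1513: sig^1≡731, sig^2≡272, sig^4≡1360
7 = 4 + 2 + 1, so sig^7 ≡ 1360·272·731 ≡ 595 (mod 1513)

595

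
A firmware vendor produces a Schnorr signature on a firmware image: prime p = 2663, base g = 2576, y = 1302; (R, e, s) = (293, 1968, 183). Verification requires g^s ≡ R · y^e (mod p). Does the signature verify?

g^s mod p:
Squares mod 2663: 2576^1≡2576, 2576^2≡2243, 2576^4≡642, 2576^8≡2062, 2576^16≡1696, 2576^32≡376, 2576^64≡237, 2576^128≡246
183 = 128 + 32 + 16 + 4 + 2 + 1, so 2576^183 ≡ 246·376·1696·642·2243·2576 ≡ 1210 (mod 2663)
R · y^e mod p:
Squares mod 2663: 1302^1≡1302, 1302^2≡1536, 1302^4≡2541, 1302^8≡1569, 1302^16≡1149, 1302^32≡2016, 1302^64≡518, 1302^128≡2024, 1302^256≡882, 1302^512≡328, 1302^1024≡1064
1968 = 1024 + 512 + 256 + 128 + 32 + 16, so 1302^1968 ≡ 1064·328·882·2024·2016·1149 ≡ 214 (mod 2663)
293·214 = 62702 ≡ 1453 (mod 2663)
1210 ≠ 1453; the check fails.

does not verify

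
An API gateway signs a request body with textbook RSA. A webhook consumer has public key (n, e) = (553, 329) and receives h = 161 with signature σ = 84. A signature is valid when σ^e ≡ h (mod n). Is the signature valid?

invalid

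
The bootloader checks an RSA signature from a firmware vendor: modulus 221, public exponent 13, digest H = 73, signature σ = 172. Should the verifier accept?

σ^2 ≡ 172^2 = 29584 ≡ 191
σ^4 ≡ 191^2 = 36481 ≡ 16
σ^8 ≡ 16^2 = 256 ≡ 35
13 = 8 + 4 + 1, so σ^13 ≡ 35·16·172 ≡ 185 (mod 221)
The recovered value 185 does not match the digest 73.

reject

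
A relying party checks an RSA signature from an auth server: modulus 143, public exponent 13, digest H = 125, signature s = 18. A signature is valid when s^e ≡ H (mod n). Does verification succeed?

fails

s^2 ≡ 18^2 = 324 ≡ 38
s^4 ≡ 38^2 = 1444 ≡ 14
s^8 ≡ 14^2 = 196 ≡ 53
13 = 8 + 4 + 1, so s^13 ≡ 53·14·18 ≡ 57 (mod 143)
s^13 mod 143 = 57, but H = 125.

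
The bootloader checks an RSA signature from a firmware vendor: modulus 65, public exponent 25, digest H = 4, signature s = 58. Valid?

no

s^2 ≡ 58^2 = 3364 ≡ 49
s^4 ≡ 49^2 = 2401 ≡ 61
s^8 ≡ 61^2 = 3721 ≡ 16
s^16 ≡ 16^2 = 256 ≡ 61
25 = 16 + 8 + 1, so s^25 ≡ 61·16·58 ≡ 58 (mod 65)
58 ≠ 4, so verification fails.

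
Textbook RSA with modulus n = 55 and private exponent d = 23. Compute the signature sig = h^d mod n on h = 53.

47

h^2 ≡ 53^2 = 2809 ≡ 4
h^4 ≡ 4^2 = 16
h^8 ≡ 16^2 = 256 ≡ 36
h^16 ≡ 36^2 = 1296 ≡ 31
23 = 16 + 4 + 2 + 1, so h^23 ≡ 31·16·4·53 ≡ 47 (mod 55)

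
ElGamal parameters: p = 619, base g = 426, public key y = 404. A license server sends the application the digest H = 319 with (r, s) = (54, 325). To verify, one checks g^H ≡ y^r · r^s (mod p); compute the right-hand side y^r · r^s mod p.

435

Squares mod 619: 404^1≡404, 404^2≡419, 404^4≡384, 404^8≡134, 404^16≡5, 404^32≡25
54 = 32 + 16 + 4 + 2, so 404^54 ≡ 25·5·384·419 ≡ 71 (mod 619)
Squares mod 619: 54^1≡54, 54^2≡440, 54^4≡472, 54^8≡563, 54^16≡41, 54^32≡443, 54^64≡26, 54^128≡57, 54^256≡154
325 = 256 + 64 + 4 + 1, so 54^325 ≡ 154·26·472·54 ≡ 41 (mod 619)
y^r · r^s ≡ 71·41 = 2911 ≡ 435 (mod 619)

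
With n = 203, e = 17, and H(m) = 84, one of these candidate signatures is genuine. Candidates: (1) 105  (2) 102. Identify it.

Candidate 1: Squares mod 203: 105^1≡105, 105^2≡63, 105^4≡112, 105^8≡161, 105^16≡140; 17 = 16 + 1, so 105^17 ≡ 140·105 ≡ 84 (mod 203)
  → matches H(m) = 84
Candidate 2: Squares mod 203: 102^1≡102, 102^2≡51, 102^4≡165, 102^8≡23, 102^16≡123; 17 = 16 + 1, so 102^17 ≡ 123·102 ≡ 163 (mod 203)

1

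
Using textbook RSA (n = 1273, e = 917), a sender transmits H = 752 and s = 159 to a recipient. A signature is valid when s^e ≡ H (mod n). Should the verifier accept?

s^2 ≡ 159^2 = 25281 ≡ 1094
s^4 ≡ 1094^2 = 1196836 ≡ 216
s^8 ≡ 216^2 = 46656 ≡ 828
s^16 ≡ 828^2 = 685584 ≡ 710
s^32 ≡ 710^2 = 504100 ≡ 1265
s^64 ≡ 1265^2 = 1600225 ≡ 64
s^128 ≡ 64^2 = 4096 ≡ 277
s^256 ≡ 277^2 = 76729 ≡ 349
s^512 ≡ 349^2 = 121801 ≡ 866
917 = 512 + 256 + 128 + 16 + 4 + 1, so s^917 ≡ 866·349·277·710·216·159 ≡ 752 (mod 1273)
Since 752 equals the digest 752, verification succeeds.

accept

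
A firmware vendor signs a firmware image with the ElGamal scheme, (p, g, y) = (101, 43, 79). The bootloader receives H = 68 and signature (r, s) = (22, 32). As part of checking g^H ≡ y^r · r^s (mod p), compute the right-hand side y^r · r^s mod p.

79^2 = 6241 ≡ 80
79^4 ≡ 80^2 = 6400 ≡ 37
79^8 ≡ 37^2 = 1369 ≡ 56
79^16 ≡ 56^2 = 3136 ≡ 5
22 = 16 + 4 + 2, so 79^22 ≡ 5·37·80 ≡ 54 (mod 101)
22^2 = 484 ≡ 80
22^4 ≡ 80^2 = 6400 ≡ 37
22^8 ≡ 37^2 = 1369 ≡ 56
22^16 ≡ 56^2 = 3136 ≡ 5
22^32 ≡ 5^2 = 25
y^r · r^s ≡ 54·25 = 1350 ≡ 37 (mod 101)

37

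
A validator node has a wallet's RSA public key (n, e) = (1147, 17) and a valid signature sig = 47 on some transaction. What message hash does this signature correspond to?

sig^17 mod 1147 = 1062

1062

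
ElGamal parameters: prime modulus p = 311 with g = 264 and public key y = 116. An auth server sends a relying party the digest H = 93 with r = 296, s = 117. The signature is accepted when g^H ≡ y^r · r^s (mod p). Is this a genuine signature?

genuine

Left side g^H mod p:
Squares mod 311: 264^1≡264, 264^2≡32, 264^4≡91, 264^8≡195, 264^16≡83, 264^32≡47, 264^64≡32
93 = 64 + 16 + 8 + 4 + 1, so 264^93 ≡ 32·83·195·91·264 ≡ 310 (mod 311)
Right side y^r · r^s mod p:
Squares mod 311: 116^1≡116, 116^2≡83, 116^4≡47, 116^8≡32, 116^16≡91, 116^32≡195, 116^64≡83, 116^128≡47, 116^256≡32
296 = 256 + 32 + 8, so 116^296 ≡ 32·195·32 ≡ 18 (mod 311)
Squares mod 311: 296^1≡296, 296^2≡225, 296^4≡243, 296^8≡270, 296^16≡126, 296^32≡15, 296^64≡225
117 = 64 + 32 + 16 + 4 + 1, so 296^117 ≡ 225·15·126·243·296 ≡ 190 (mod 311)
18·190 = 3420 ≡ 310 (mod 311)
310 ≡ 310 (mod 311), so the signature is genuine.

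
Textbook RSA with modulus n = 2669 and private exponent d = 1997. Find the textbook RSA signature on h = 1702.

1494

h^1997 mod 2669 = 1494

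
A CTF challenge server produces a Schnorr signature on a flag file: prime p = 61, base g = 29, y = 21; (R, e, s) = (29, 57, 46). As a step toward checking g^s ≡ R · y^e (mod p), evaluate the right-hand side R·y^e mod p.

Squares mod 61: 21^1≡21, 21^2≡14, 21^4≡13, 21^8≡47, 21^16≡13, 21^32≡47
57 = 32 + 16 + 8 + 1, so 21^57 ≡ 47·13·47·21 ≡ 11 (mod 61)
R · y^e ≡ 29·11 = 319 ≡ 14 (mod 61)

14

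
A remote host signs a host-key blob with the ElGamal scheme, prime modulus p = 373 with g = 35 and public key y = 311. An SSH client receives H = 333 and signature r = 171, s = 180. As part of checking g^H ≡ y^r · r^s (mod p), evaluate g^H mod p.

234

35^2 = 1225 ≡ 106
35^4 ≡ 106^2 = 11236 ≡ 46
35^8 ≡ 46^2 = 2116 ≡ 251
35^16 ≡ 251^2 = 63001 ≡ 337
35^32 ≡ 337^2 = 113569 ≡ 177
35^64 ≡ 177^2 = 31329 ≡ 370
35^128 ≡ 370^2 = 136900 ≡ 9
35^256 ≡ 9^2 = 81
333 = 256 + 64 + 8 + 4 + 1, so 35^333 ≡ 81·370·251·46·35 ≡ 234 (mod 373)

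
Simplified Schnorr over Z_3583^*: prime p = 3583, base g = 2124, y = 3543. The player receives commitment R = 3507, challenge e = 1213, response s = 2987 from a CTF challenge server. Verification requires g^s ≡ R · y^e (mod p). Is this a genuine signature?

g^s mod p:
2124^2 = 4511376 ≡ 379
2124^4 ≡ 379^2 = 143641 ≡ 321
2124^8 ≡ 321^2 = 103041 ≡ 2717
2124^16 ≡ 2717^2 = 7382089 ≡ 1109
2124^32 ≡ 1109^2 = 1229881 ≡ 912
2124^64 ≡ 912^2 = 831744 ≡ 488
2124^128 ≡ 488^2 = 238144 ≡ 1666
2124^256 ≡ 1666^2 = 2775556 ≡ 2314
2124^512 ≡ 2314^2 = 5354596 ≡ 1594
2124^1024 ≡ 1594^2 = 2540836 ≡ 489
2124^2048 ≡ 489^2 = 239121 ≡ 2643
2987 = 2048 + 512 + 256 + 128 + 32 + 8 + 2 + 1, so 2124^2987 ≡ 2643·1594·2314·1666·912·2717·379·2124 ≡ 2855 (mod 3583)
R · y^e mod p:
3543^2 = 12552849 ≡ 1600
3543^4 ≡ 1600^2 = 2560000 ≡ 1738
3543^8 ≡ 1738^2 = 3020644 ≡ 175
3543^16 ≡ 175^2 = 30625 ≡ 1961
3543^32 ≡ 1961^2 = 3845521 ≡ 962
3543^64 ≡ 962^2 = 925444 ≡ 1030
3543^128 ≡ 1030^2 = 1060900 ≡ 332
3543^256 ≡ 332^2 = 110224 ≡ 2734
3543^512 ≡ 2734^2 = 7474756 ≡ 618
3543^1024 ≡ 618^2 = 381924 ≡ 2126
1213 = 1024 + 128 + 32 + 16 + 8 + 4 + 1, so 3543^1213 ≡ 2126·332·962·1961·175·1738·3543 ≡ 236 (mod 3583)
3507·236 = 827652 ≡ 3562 (mod 3583)
2855 ≠ 3562; the check fails.

forged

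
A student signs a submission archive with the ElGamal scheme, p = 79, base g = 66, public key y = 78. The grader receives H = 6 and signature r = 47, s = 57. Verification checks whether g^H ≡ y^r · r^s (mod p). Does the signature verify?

verifies

Left side g^H mod p:
66^2 = 4356 ≡ 11
66^4 ≡ 11^2 = 121 ≡ 42
6 = 4 + 2, so 66^6 ≡ 42·11 ≡ 67 (mod 79)
Right side y^r · r^s mod p:
78^2 = 6084 ≡ 1
78^4 ≡ 1^2 = 1
78^8 ≡ 1^2 = 1
78^16 ≡ 1^2 = 1
78^32 ≡ 1^2 = 1
47 = 32 + 8 + 4 + 2 + 1, so 78^47 ≡ 1·1·1·1·78 ≡ 78 (mod 79)
47^2 = 2209 ≡ 76
47^4 ≡ 76^2 = 5776 ≡ 9
47^8 ≡ 9^2 = 81 ≡ 2
47^16 ≡ 2^2 = 4
47^32 ≡ 4^2 = 16
57 = 32 + 16 + 8 + 1, so 47^57 ≡ 16·4·2·47 ≡ 12 (mod 79)
78·12 = 936 ≡ 67 (mod 79)
67 ≡ 67 (mod 79), so the signature is genuine.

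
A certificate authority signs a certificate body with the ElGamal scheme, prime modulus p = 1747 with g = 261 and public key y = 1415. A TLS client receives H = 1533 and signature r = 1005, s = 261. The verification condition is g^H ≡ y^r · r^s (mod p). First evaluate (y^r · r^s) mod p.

1415^1005 mod 1747 = 272
1005^261 mod 1747 = 214
y^r · r^s ≡ 272·214 = 58208 ≡ 557 (mod 1747)

557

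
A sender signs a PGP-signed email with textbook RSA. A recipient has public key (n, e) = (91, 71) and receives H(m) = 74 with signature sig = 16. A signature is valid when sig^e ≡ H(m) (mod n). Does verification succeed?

passes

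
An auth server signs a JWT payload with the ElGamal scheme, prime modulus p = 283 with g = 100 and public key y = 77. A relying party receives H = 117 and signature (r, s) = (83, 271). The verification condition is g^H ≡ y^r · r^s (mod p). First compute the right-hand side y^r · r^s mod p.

61

77^2 = 5929 ≡ 269
77^4 ≡ 269^2 = 72361 ≡ 196
77^8 ≡ 196^2 = 38416 ≡ 211
77^16 ≡ 211^2 = 44521 ≡ 90
77^32 ≡ 90^2 = 8100 ≡ 176
77^64 ≡ 176^2 = 30976 ≡ 129
83 = 64 + 16 + 2 + 1, so 77^83 ≡ 129·90·269·77 ≡ 95 (mod 283)
83^2 = 6889 ≡ 97
83^4 ≡ 97^2 = 9409 ≡ 70
83^8 ≡ 70^2 = 4900 ≡ 89
83^16 ≡ 89^2 = 7921 ≡ 280
83^32 ≡ 280^2 = 78400 ≡ 9
83^64 ≡ 9^2 = 81
83^128 ≡ 81^2 = 6561 ≡ 52
83^256 ≡ 52^2 = 2704 ≡ 157
271 = 256 + 8 + 4 + 2 + 1, so 83^271 ≡ 157·89·70·97·83 ≡ 233 (mod 283)
y^r · r^s ≡ 95·233 = 22135 ≡ 61 (mod 283)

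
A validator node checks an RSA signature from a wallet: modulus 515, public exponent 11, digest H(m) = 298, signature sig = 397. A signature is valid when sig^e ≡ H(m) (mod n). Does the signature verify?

Squares mod 515: sig^1≡397, sig^2≡19, sig^4≡361, sig^8≡26
11 = 8 + 2 + 1, so sig^11 ≡ 26·19·397 ≡ 418 (mod 515)
418 ≠ 298, so verification fails.

does not verify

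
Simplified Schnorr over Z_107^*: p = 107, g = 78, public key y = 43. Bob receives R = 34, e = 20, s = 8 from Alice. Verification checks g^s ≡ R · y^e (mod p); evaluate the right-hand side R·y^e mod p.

43^2 = 1849 ≡ 30
43^4 ≡ 30^2 = 900 ≡ 44
43^8 ≡ 44^2 = 1936 ≡ 10
43^16 ≡ 10^2 = 100
20 = 16 + 4, so 43^20 ≡ 100·44 ≡ 13 (mod 107)
R · y^e ≡ 34·13 = 442 ≡ 14 (mod 107)

14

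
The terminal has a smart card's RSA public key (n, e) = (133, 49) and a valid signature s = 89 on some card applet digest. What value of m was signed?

110

s^2 ≡ 89^2 = 7921 ≡ 74
s^4 ≡ 74^2 = 5476 ≡ 23
s^8 ≡ 23^2 = 529 ≡ 130
s^16 ≡ 130^2 = 16900 ≡ 9
s^32 ≡ 9^2 = 81
49 = 32 + 16 + 1, so s^49 ≡ 81·9·89 ≡ 110 (mod 133)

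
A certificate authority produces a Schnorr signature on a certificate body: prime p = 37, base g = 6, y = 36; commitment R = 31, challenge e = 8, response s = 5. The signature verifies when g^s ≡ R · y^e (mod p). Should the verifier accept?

reject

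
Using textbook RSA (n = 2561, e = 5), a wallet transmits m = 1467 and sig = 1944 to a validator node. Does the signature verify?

sig^2 ≡ 1944^2 = 3779136 ≡ 1661
sig^4 ≡ 1661^2 = 2758921 ≡ 724
5 = 4 + 1, so sig^5 ≡ 724·1944 ≡ 1467 (mod 2561)
1467 = m, so the signature checks out.

verifies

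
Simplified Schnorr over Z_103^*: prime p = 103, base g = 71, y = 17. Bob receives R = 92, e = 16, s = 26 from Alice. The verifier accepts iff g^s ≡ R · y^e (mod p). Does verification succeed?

g^s mod p:
71^26 mod 103 = 49
R · y^e mod p:
17^16 mod 103 = 33
92·33 = 3036 ≡ 49 (mod 103)
49 ≡ 49 (mod 103); signature holds.

passes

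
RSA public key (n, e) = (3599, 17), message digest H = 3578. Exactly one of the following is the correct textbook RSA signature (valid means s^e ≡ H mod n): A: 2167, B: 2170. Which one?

Candidate A: 2167^17 mod 3599 = 3578
  → matches H = 3578
Candidate B: 2170^17 mod 3599 = 2141

A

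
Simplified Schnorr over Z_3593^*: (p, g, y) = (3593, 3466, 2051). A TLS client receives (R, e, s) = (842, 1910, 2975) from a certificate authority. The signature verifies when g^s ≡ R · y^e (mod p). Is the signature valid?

g^s mod p:
3466^2 = 12013156 ≡ 1757
3466^4 ≡ 1757^2 = 3087049 ≡ 662
3466^8 ≡ 662^2 = 438244 ≡ 3491
3466^16 ≡ 3491^2 = 12187081 ≡ 3218
3466^32 ≡ 3218^2 = 10355524 ≡ 498
3466^64 ≡ 498^2 = 248004 ≡ 87
3466^128 ≡ 87^2 = 7569 ≡ 383
3466^256 ≡ 383^2 = 146689 ≡ 2969
3466^512 ≡ 2969^2 = 8814961 ≡ 1332
3466^1024 ≡ 1332^2 = 1774224 ≡ 2875
3466^2048 ≡ 2875^2 = 8265625 ≡ 1725
2975 = 2048 + 512 + 256 + 128 + 16 + 8 + 4 + 2 + 1, so 3466^2975 ≡ 1725·1332·2969·383·3218·3491·662·1757·3466 ≡ 2043 (mod 3593)
R · y^e mod p:
2051^2 = 4206601 ≡ 2791
2051^4 ≡ 2791^2 = 7789681 ≡ 57
2051^8 ≡ 57^2 = 3249
2051^16 ≡ 3249^2 = 10556001 ≡ 3360
2051^32 ≡ 3360^2 = 11289600 ≡ 394
2051^64 ≡ 394^2 = 155236 ≡ 737
2051^128 ≡ 737^2 = 543169 ≡ 626
2051^256 ≡ 626^2 = 391876 ≡ 239
2051^512 ≡ 239^2 = 57121 ≡ 3226
2051^1024 ≡ 3226^2 = 10407076 ≡ 1748
1910 = 1024 + 512 + 256 + 64 + 32 + 16 + 4 + 2, so 2051^1910 ≡ 1748·3226·239·737·394·3360·57·2791 ≡ 1908 (mod 3593)
842·1908 = 1606536 ≡ 465 (mod 3593)
2043 ≠ 465; the check fails.

invalid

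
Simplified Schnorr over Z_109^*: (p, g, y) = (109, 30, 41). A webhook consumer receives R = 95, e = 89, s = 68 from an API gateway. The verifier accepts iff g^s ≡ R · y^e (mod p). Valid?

yes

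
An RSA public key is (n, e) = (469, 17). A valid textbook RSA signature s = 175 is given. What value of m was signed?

182

s^2 ≡ 175^2 = 30625 ≡ 140
s^4 ≡ 140^2 = 19600 ≡ 371
s^8 ≡ 371^2 = 137641 ≡ 224
s^16 ≡ 224^2 = 50176 ≡ 462
17 = 16 + 1, so s^17 ≡ 462·175 ≡ 182 (mod 469)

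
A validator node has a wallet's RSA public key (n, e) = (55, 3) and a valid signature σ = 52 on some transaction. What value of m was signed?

28

σ^2 ≡ 52^2 = 2704 ≡ 9
3 = 2 + 1, so σ^3 ≡ 9·52 ≡ 28 (mod 55)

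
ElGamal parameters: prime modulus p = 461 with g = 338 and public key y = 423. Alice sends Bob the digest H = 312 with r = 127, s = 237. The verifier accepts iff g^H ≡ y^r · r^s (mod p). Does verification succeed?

passes

Left side g^H mod p:
Squares mod 461: 338^1≡338, 338^2≡377, 338^4≡141, 338^8≡58, 338^16≡137, 338^32≡329, 338^64≡367, 338^128≡77, 338^256≡397
312 = 256 + 32 + 16 + 8, so 338^312 ≡ 397·329·137·58 ≡ 215 (mod 461)
Right side y^r · r^s mod p:
Squares mod 461: 423^1≡423, 423^2≡61, 423^4≡33, 423^8≡167, 423^16≡229, 423^32≡348, 423^64≡322
127 = 64 + 32 + 16 + 8 + 4 + 2 + 1, so 423^127 ≡ 322·348·229·167·33·61·423 ≡ 86 (mod 461)
Squares mod 461: 127^1≡127, 127^2≡455, 127^4≡36, 127^8≡374, 127^16≡193, 127^32≡369, 127^64≡166, 127^128≡357
237 = 128 + 64 + 32 + 8 + 4 + 1, so 127^237 ≡ 357·166·369·374·36·127 ≡ 233 (mod 461)
86·233 = 20038 ≡ 215 (mod 461)
215 ≡ 215 (mod 461), so the signature is genuine.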